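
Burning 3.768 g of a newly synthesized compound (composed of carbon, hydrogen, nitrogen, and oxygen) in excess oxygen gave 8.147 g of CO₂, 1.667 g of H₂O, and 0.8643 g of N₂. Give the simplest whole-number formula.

mol C = 8.147 g CO₂ ÷ 44.009 g/mol = 0.18512 mol
mol H = 2 × 1.667 g H₂O ÷ 18.015 g/mol = 0.18507 mol
mol N = 2 × 0.8643 g N₂ ÷ 28.014 g/mol = 0.061705 mol
mass O = 3.768 − (2.2235 + 0.18655 + 0.86430) = 0.49366 g → mol O = 0.49366 ÷ 15.999 = 0.030856 mol
Divide by the smallest (0.030856 mol): C 6.000, H 5.998, N 2.000, O 1.000

C6H6N2O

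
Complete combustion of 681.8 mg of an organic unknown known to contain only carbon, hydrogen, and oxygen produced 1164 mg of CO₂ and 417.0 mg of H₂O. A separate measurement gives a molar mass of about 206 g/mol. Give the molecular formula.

C8H14O6

mol C = 1.164 g CO₂ ÷ 44.009 g/mol = 0.026449 mol
mol H = 2 × 0.4170 g H₂O ÷ 18.015 g/mol = 0.046295 mol
mass O = 0.6818 − (0.31768 + 0.046665) = 0.31745 g → mol O = 0.31745 ÷ 15.999 = 0.019842 mol
Divide by the smallest (0.019842 mol): C 1.333, H 2.333, O 1.000
Multiplying each by 3 gives whole numbers: C 4.00, H 7.00, O 3.00
Empirical formula: C4H7O3
Empirical-formula mass = 103.10 g/mol; 206 ÷ 103.10 ≈ 2, so the molecular formula is C8H14O6.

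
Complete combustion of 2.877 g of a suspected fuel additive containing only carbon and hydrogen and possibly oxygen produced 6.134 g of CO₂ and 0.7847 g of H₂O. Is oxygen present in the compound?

mol C = 6.134 g CO₂ ÷ 44.009 g/mol = 0.13938 mol
mol H = 2 × 0.7847 g H₂O ÷ 18.015 g/mol = 0.087116 mol
C and H account for only 1.7619 g of the 2.877 g sample; the remaining 1.1151 g must be oxygen.

yes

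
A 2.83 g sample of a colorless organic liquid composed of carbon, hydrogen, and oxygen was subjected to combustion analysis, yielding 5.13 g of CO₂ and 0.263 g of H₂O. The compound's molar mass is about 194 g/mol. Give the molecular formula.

mol C = 5.13 g CO₂ ÷ 44.009 g/mol = 0.1166 mol
mol H = 2 × 0.263 g H₂O ÷ 18.015 g/mol = 0.02920 mol
mass O = 2.83 − (1.400 + 0.02943) = 1.400 g → mol O = 1.400 ÷ 15.999 = 0.08754 mol
Divide by the smallest (0.02920 mol): C 3.992, H 1.000, O 2.998
Empirical formula: C4HO3
Empirical-formula mass = 97.05 g/mol; 194 ÷ 97.05 ≈ 2, so the molecular formula is C8H2O6.

C8H2O6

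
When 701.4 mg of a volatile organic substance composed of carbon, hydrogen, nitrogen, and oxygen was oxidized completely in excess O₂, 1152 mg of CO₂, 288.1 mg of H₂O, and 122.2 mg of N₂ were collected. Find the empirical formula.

mol C = 1.152 g CO₂ ÷ 44.009 g/mol = 0.026176 mol
mol H = 2 × 0.2881 g H₂O ÷ 18.015 g/mol = 0.031984 mol
mol N = 2 × 0.1222 g N₂ ÷ 28.014 g/mol = 0.0087242 mol
mass O = 0.7014 − (0.31441 + 0.032240 + 0.12220) = 0.23255 g → mol O = 0.23255 ÷ 15.999 = 0.014536 mol
Divide by the smallest (0.0087242 mol): C 3.000, H 3.666, N 1.000, O 1.666
Multiplying each by 3 gives whole numbers: C 9.00, H 11.00, N 3.00, O 5.00

C9H11N3O5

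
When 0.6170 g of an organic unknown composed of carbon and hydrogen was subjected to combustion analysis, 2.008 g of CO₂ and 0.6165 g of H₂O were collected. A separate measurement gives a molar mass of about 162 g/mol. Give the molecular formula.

C12H18

mol C = 2.008 g CO₂ ÷ 44.009 g/mol = 0.045627 mol
mol H = 2 × 0.6165 g H₂O ÷ 18.015 g/mol = 0.068443 mol
Divide by the smallest (0.045627 mol): C 1.000, H 1.500
Multiplying each by 2 gives whole numbers: C 2.00, H 3.00
Empirical formula: C2H3
Empirical-formula mass = 27.05 g/mol; 162 ÷ 27.05 ≈ 6, so the molecular formula is C12H18.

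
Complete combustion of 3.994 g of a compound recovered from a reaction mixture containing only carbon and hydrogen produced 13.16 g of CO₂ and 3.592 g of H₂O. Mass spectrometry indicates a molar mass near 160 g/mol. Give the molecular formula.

mol C = 13.16 g CO₂ ÷ 44.009 g/mol = 0.29903 mol
mol H = 2 × 3.592 g H₂O ÷ 18.015 g/mol = 0.39878 mol
Divide by the smallest (0.29903 mol): C 1.000, H 1.334
Multiplying each by 3 gives whole numbers: C 3.00, H 4.00
Empirical formula: C3H4
Empirical-formula mass = 40.06 g/mol; 160 ÷ 40.06 ≈ 4, so the molecular formula is C12H16.

C12H16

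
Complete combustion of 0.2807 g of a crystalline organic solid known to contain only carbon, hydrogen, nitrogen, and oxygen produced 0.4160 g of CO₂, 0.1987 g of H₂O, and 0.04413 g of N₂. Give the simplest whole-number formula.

C3H7NO2

mol C = 0.4160 g CO₂ ÷ 44.009 g/mol = 0.0094526 mol
mol H = 2 × 0.1987 g H₂O ÷ 18.015 g/mol = 0.022059 mol
mol N = 2 × 0.04413 g N₂ ÷ 28.014 g/mol = 0.0031506 mol
mass O = 0.2807 − (0.11354 + 0.022236 + 0.044130) = 0.10080 g → mol O = 0.10080 ÷ 15.999 = 0.0063003 mol
Divide by the smallest (0.0031506 mol): C 3.000, H 7.002, N 1.000, O 2.000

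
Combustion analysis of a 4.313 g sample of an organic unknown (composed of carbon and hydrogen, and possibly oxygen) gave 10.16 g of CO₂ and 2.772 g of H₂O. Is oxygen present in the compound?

mol C = 10.16 g CO₂ ÷ 44.009 g/mol = 0.23086 mol
mol H = 2 × 2.772 g H₂O ÷ 18.015 g/mol = 0.30774 mol
C and H account for only 3.0831 g of the 4.313 g sample; the remaining 1.2299 g must be oxygen.

yes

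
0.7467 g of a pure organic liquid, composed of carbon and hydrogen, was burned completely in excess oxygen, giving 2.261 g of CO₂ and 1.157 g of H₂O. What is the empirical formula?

mol C = 2.261 g CO₂ ÷ 44.009 g/mol = 0.051376 mol
mol H = 2 × 1.157 g H₂O ÷ 18.015 g/mol = 0.12845 mol
Divide by the smallest (0.051376 mol): C 1.000, H 2.500
Multiplying each by 2 gives whole numbers: C 2.00, H 5.00

C2H5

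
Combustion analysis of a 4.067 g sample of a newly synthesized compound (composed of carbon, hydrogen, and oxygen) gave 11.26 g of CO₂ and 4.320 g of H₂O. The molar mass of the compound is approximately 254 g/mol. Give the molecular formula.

C16H30O2

mol C = 11.26 g CO₂ ÷ 44.009 g/mol = 0.25586 mol
mol H = 2 × 4.320 g H₂O ÷ 18.015 g/mol = 0.47960 mol
mass O = 4.067 − (3.0731 + 0.48344) = 0.51047 g → mol O = 0.51047 ÷ 15.999 = 0.031906 mol
Divide by the smallest (0.031906 mol): C 8.019, H 15.032, O 1.000
Empirical formula: C8H15O
Empirical-formula mass = 127.21 g/mol; 254 ÷ 127.21 ≈ 2, so the molecular formula is C16H30O2.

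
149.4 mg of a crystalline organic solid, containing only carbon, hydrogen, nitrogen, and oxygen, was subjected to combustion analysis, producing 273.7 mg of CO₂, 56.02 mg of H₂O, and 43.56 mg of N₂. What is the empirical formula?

mol C = 0.2737 g CO₂ ÷ 44.009 g/mol = 0.0062192 mol
mol H = 2 × 0.05602 g H₂O ÷ 18.015 g/mol = 0.0062193 mol
mol N = 2 × 0.04356 g N₂ ÷ 28.014 g/mol = 0.0031099 mol
mass O = 0.1494 − (0.074699 + 0.0062690 + 0.043560) = 0.024872 g → mol O = 0.024872 ÷ 15.999 = 0.0015546 mol
Divide by the smallest (0.0015546 mol): C 4.000, H 4.000, N 2.000, O 1.000

C4H4N2O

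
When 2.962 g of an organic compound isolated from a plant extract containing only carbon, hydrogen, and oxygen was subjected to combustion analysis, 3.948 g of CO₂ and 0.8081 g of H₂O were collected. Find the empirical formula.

mol C = 3.948 g CO₂ ÷ 44.009 g/mol = 0.089709 mol
mol H = 2 × 0.8081 g H₂O ÷ 18.015 g/mol = 0.089714 mol
mass O = 2.962 − (1.0775 + 0.090432) = 1.7941 g → mol O = 1.7941 ÷ 15.999 = 0.11214 mol
Divide by the smallest (0.089709 mol): C 1.000, H 1.000, O 1.250
Multiplying each by 4 gives whole numbers: C 4.00, H 4.00, O 5.00

C4H4O5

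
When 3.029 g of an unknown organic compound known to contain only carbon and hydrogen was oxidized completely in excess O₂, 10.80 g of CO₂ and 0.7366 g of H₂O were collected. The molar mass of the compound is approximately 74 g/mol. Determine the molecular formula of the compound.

mol C = 10.80 g CO₂ ÷ 44.009 g/mol = 0.24540 mol
mol H = 2 × 0.7366 g H₂O ÷ 18.015 g/mol = 0.081776 mol
Divide by the smallest (0.081776 mol): C 3.001, H 1.000
Empirical formula: C3H
Empirical-formula mass = 37.04 g/mol; 74 ÷ 37.04 ≈ 2, so the molecular formula is C6H2.

C6H2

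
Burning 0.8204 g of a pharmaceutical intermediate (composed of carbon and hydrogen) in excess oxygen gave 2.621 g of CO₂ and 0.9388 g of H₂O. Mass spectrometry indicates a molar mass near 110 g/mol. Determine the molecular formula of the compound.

mol C = 2.621 g CO₂ ÷ 44.009 g/mol = 0.059556 mol
mol H = 2 × 0.9388 g H₂O ÷ 18.015 g/mol = 0.10422 mol
Divide by the smallest (0.059556 mol): C 1.000, H 1.750
Multiplying each by 4 gives whole numbers: C 4.00, H 7.00
Empirical formula: C4H7
Empirical-formula mass = 55.10 g/mol; 110 ÷ 55.10 ≈ 2, so the molecular formula is C8H14.

C8H14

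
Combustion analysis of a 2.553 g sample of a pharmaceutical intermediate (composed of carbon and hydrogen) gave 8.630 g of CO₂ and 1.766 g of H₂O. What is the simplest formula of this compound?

mol C = 8.630 g CO₂ ÷ 44.009 g/mol = 0.19610 mol
mol H = 2 × 1.766 g H₂O ÷ 18.015 g/mol = 0.19606 mol
Divide by the smallest (0.19606 mol): C 1.000, H 1.000

CH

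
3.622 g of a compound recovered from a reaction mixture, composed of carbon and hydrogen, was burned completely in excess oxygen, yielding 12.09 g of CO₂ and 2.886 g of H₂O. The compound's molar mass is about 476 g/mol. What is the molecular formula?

C36H42

mol C = 12.09 g CO₂ ÷ 44.009 g/mol = 0.27472 mol
mol H = 2 × 2.886 g H₂O ÷ 18.015 g/mol = 0.32040 mol
Divide by the smallest (0.27472 mol): C 1.000, H 1.166
Multiplying each by 6 gives whole numbers: C 6.00, H 7.00
Empirical formula: C6H7
Empirical-formula mass = 79.12 g/mol; 476 ÷ 79.12 ≈ 6, so the molecular formula is C36H42.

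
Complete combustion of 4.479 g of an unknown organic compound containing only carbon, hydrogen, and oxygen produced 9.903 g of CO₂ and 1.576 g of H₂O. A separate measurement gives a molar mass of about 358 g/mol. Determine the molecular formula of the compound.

mol C = 9.903 g CO₂ ÷ 44.009 g/mol = 0.22502 mol
mol H = 2 × 1.576 g H₂O ÷ 18.015 g/mol = 0.17497 mol
mass O = 4.479 − (2.7027 + 0.17637) = 1.5999 g → mol O = 1.5999 ÷ 15.999 = 0.100000 mol
Divide by the smallest (0.100000 mol): C 2.250, H 1.750, O 1.000
Multiplying each by 4 gives whole numbers: C 9.00, H 7.00, O 4.00
Empirical formula: C9H7O4
Empirical-formula mass = 179.15 g/mol; 358 ÷ 179.15 ≈ 2, so the molecular formula is C18H14O8.

C18H14O8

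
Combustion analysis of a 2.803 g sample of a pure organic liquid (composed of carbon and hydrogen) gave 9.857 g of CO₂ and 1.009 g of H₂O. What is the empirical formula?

C2H

mol C = 9.857 g CO₂ ÷ 44.009 g/mol = 0.22398 mol
mol H = 2 × 1.009 g H₂O ÷ 18.015 g/mol = 0.11202 mol
Divide by the smallest (0.11202 mol): C 1.999, H 1.000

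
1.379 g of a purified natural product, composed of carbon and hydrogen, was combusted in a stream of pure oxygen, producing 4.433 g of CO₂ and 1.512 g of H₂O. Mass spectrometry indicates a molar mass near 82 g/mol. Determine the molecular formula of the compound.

C6H10

mol C = 4.433 g CO₂ ÷ 44.009 g/mol = 0.10073 mol
mol H = 2 × 1.512 g H₂O ÷ 18.015 g/mol = 0.16786 mol
Divide by the smallest (0.10073 mol): C 1.000, H 1.666
Multiplying each by 3 gives whole numbers: C 3.00, H 5.00
Empirical formula: C3H5
Empirical-formula mass = 41.07 g/mol; 82 ÷ 41.07 ≈ 2, so the molecular formula is C6H10.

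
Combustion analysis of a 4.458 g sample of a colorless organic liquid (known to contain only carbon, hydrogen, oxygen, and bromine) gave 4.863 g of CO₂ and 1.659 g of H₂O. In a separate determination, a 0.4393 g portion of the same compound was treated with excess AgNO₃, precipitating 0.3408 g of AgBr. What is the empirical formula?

mol C = 4.863 g CO₂ ÷ 44.009 g/mol = 0.11050 mol
mol H = 2 × 1.659 g H₂O ÷ 18.015 g/mol = 0.18418 mol
From the AgBr data: mol Br per gram of compound = (0.3408 ÷ 187.772) ÷ 0.4393 = 0.0041315 mol/g, so in the 4.458 g combustion sample mol Br = 0.018418 mol
mass O = 4.458 − (1.3272 + 0.18565 + 1.4717) = 1.4734 g → mol O = 1.4734 ÷ 15.999 = 0.092096 mol
Divide by the smallest (0.018418 mol): C 6.000, H 10.000, Br 1.000, O 5.000

C6H10BrO5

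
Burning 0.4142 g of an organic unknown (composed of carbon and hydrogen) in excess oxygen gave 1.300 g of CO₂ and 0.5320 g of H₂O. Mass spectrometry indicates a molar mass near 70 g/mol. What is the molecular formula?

C5H10

mol C = 1.300 g CO₂ ÷ 44.009 g/mol = 0.029539 mol
mol H = 2 × 0.5320 g H₂O ÷ 18.015 g/mol = 0.059062 mol
Divide by the smallest (0.029539 mol): C 1.000, H 1.999
Empirical formula: CH2
Empirical-formula mass = 14.03 g/mol; 70 ÷ 14.03 ≈ 5, so the molecular formula is C5H10.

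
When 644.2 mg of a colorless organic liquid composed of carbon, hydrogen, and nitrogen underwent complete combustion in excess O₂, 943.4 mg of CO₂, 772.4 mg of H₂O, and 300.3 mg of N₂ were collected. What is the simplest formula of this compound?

mol C = 0.9434 g CO₂ ÷ 44.009 g/mol = 0.021437 mol
mol H = 2 × 0.7724 g H₂O ÷ 18.015 g/mol = 0.085751 mol
mol N = 2 × 0.3003 g N₂ ÷ 28.014 g/mol = 0.021439 mol
Divide by the smallest (0.021437 mol): C 1.000, H 4.000, N 1.000

CH4N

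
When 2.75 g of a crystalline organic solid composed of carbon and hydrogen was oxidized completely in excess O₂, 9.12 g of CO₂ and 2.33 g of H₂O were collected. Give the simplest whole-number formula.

C4H5

mol C = 9.12 g CO₂ ÷ 44.009 g/mol = 0.2072 mol
mol H = 2 × 2.33 g H₂O ÷ 18.015 g/mol = 0.2587 mol
Divide by the smallest (0.2072 mol): C 1.000, H 1.248
Multiplying each by 4 gives whole numbers: C 4.00, H 4.99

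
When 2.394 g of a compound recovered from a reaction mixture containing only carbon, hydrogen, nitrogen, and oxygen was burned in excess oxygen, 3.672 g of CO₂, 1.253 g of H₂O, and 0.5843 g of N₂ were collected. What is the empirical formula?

mol C = 3.672 g CO₂ ÷ 44.009 g/mol = 0.083437 mol
mol H = 2 × 1.253 g H₂O ÷ 18.015 g/mol = 0.13911 mol
mol N = 2 × 0.5843 g N₂ ÷ 28.014 g/mol = 0.041715 mol
mass O = 2.394 − (1.0022 + 0.14022 + 0.58430) = 0.66731 g → mol O = 0.66731 ÷ 15.999 = 0.041710 mol
Divide by the smallest (0.041710 mol): C 2.000, H 3.335, N 1.000, O 1.000
Multiplying each by 3 gives whole numbers: C 6.00, H 10.01, N 3.00, O 3.00

C6H10N3O3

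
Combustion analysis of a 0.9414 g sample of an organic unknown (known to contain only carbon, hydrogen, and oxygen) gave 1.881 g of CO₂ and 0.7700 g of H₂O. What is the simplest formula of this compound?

mol C = 1.881 g CO₂ ÷ 44.009 g/mol = 0.042741 mol
mol H = 2 × 0.7700 g H₂O ÷ 18.015 g/mol = 0.085484 mol
mass O = 0.9414 − (0.51337 + 0.086168) = 0.34187 g → mol O = 0.34187 ÷ 15.999 = 0.021368 mol
Divide by the smallest (0.021368 mol): C 2.000, H 4.001, O 1.000

C2H4O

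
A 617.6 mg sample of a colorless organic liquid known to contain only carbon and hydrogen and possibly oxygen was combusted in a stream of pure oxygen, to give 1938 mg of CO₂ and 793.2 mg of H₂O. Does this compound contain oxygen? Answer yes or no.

no

mol C = 1.938 g CO₂ ÷ 44.009 g/mol = 0.044036 mol
mol H = 2 × 0.7932 g H₂O ÷ 18.015 g/mol = 0.088060 mol
C and H together account for 0.61769 g — essentially the entire 0.6176 g sample — so the compound contains no oxygen.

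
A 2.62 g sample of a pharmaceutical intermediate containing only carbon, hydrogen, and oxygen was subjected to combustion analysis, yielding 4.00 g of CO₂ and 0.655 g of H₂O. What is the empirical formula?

mol C = 4.00 g CO₂ ÷ 44.009 g/mol = 0.09089 mol
mol H = 2 × 0.655 g H₂O ÷ 18.015 g/mol = 0.07272 mol
mass O = 2.62 − (1.092 + 0.07330) = 1.455 g → mol O = 1.455 ÷ 15.999 = 0.09094 mol
Divide by the smallest (0.07272 mol): C 1.250, H 1.000, O 1.251
Multiplying each by 4 gives whole numbers: C 5.00, H 4.00, O 5.00

C5H4O5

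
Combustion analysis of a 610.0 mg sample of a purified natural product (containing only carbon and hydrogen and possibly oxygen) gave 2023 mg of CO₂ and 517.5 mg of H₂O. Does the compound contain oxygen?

mol C = 2.023 g CO₂ ÷ 44.009 g/mol = 0.045968 mol
mol H = 2 × 0.5175 g H₂O ÷ 18.015 g/mol = 0.057452 mol
C and H together account for 0.61003 g — essentially the entire 0.6100 g sample — so the compound contains no oxygen.

no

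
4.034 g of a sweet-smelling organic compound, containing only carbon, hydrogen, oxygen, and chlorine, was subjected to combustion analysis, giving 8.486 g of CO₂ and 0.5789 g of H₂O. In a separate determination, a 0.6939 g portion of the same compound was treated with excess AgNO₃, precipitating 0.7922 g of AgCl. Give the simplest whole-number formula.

mol C = 8.486 g CO₂ ÷ 44.009 g/mol = 0.19282 mol
mol H = 2 × 0.5789 g H₂O ÷ 18.015 g/mol = 0.064269 mol
From the AgCl data: mol Cl per gram of compound = (0.7922 ÷ 143.318) ÷ 0.6939 = 0.0079659 mol/g, so in the 4.034 g combustion sample mol Cl = 0.032135 mol
mass O = 4.034 − (2.3160 + 0.064783 + 1.1392) = 0.51403 g → mol O = 0.51403 ÷ 15.999 = 0.032129 mol
Divide by the smallest (0.032129 mol): C 6.002, H 2.000, Cl 1.000, O 1.000

C6H2ClO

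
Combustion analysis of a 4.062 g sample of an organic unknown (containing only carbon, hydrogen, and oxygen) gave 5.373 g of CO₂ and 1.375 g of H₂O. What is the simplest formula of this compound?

mol C = 5.373 g CO₂ ÷ 44.009 g/mol = 0.12209 mol
mol H = 2 × 1.375 g H₂O ÷ 18.015 g/mol = 0.15265 mol
mass O = 4.062 − (1.4664 + 0.15387) = 2.4417 g → mol O = 2.4417 ÷ 15.999 = 0.15262 mol
Divide by the smallest (0.12209 mol): C 1.000, H 1.250, O 1.250
Multiplying each by 4 gives whole numbers: C 4.00, H 5.00, O 5.00

C4H5O5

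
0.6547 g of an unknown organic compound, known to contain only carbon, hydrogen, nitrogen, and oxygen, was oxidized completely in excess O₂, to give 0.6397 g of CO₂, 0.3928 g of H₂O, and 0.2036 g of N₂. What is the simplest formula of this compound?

mol C = 0.6397 g CO₂ ÷ 44.009 g/mol = 0.014536 mol
mol H = 2 × 0.3928 g H₂O ÷ 18.015 g/mol = 0.043608 mol
mol N = 2 × 0.2036 g N₂ ÷ 28.014 g/mol = 0.014536 mol
mass O = 0.6547 − (0.17459 + 0.043957 + 0.20360) = 0.23256 g → mol O = 0.23256 ÷ 15.999 = 0.014536 mol
Divide by the smallest (0.014536 mol): C 1.000, H 3.000, N 1.000, O 1.000

CH3NO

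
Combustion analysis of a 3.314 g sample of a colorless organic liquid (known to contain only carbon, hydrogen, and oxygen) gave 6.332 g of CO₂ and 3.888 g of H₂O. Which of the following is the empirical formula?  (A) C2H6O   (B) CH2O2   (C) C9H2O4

mol C = 6.332 g CO₂ ÷ 44.009 g/mol = 0.14388 mol
mol H = 2 × 3.888 g H₂O ÷ 18.015 g/mol = 0.43164 mol
mass O = 3.314 − (1.7281 + 0.43509) = 1.1508 g → mol O = 1.1508 ÷ 15.999 = 0.071927 mol
Divide by the smallest (0.071927 mol): C 2.000, H 6.001, O 1.000

(A) C2H6O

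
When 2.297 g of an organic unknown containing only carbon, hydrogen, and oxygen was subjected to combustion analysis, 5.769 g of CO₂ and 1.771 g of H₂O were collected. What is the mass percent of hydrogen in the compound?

mol C = 5.769 g CO₂ ÷ 44.009 g/mol = 0.13109 mol
mol H = 2 × 1.771 g H₂O ÷ 18.015 g/mol = 0.19661 mol
mass O = 2.297 − (1.5745 + 0.19819) = 0.52433 g → mol O = 0.52433 ÷ 15.999 = 0.032773 mol
mass % H = 0.19819 g ÷ 2.297 g × 100%

8.63%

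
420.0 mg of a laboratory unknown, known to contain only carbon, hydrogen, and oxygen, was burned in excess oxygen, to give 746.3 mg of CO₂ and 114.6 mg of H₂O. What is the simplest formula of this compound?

mol C = 0.7463 g CO₂ ÷ 44.009 g/mol = 0.016958 mol
mol H = 2 × 0.1146 g H₂O ÷ 18.015 g/mol = 0.012723 mol
mass O = 0.4200 − (0.20368 + 0.012825) = 0.20349 g → mol O = 0.20349 ÷ 15.999 = 0.012719 mol
Divide by the smallest (0.012719 mol): C 1.333, H 1.000, O 1.000
Multiplying each by 3 gives whole numbers: C 4.00, H 3.00, O 3.00

C4H3O3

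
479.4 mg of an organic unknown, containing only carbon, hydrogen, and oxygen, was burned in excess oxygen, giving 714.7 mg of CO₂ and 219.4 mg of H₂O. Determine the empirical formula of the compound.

C2H3O2

mol C = 0.7147 g CO₂ ÷ 44.009 g/mol = 0.016240 mol
mol H = 2 × 0.2194 g H₂O ÷ 18.015 g/mol = 0.024357 mol
mass O = 0.4794 − (0.19506 + 0.024552) = 0.25979 g → mol O = 0.25979 ÷ 15.999 = 0.016238 mol
Divide by the smallest (0.016238 mol): C 1.000, H 1.500, O 1.000
Multiplying each by 2 gives whole numbers: C 2.00, H 3.00, O 2.00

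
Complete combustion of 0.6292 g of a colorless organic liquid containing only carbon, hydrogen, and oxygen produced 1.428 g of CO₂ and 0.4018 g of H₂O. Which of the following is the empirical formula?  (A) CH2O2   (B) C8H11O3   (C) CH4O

mol C = 1.428 g CO₂ ÷ 44.009 g/mol = 0.032448 mol
mol H = 2 × 0.4018 g H₂O ÷ 18.015 g/mol = 0.044607 mol
mass O = 0.6292 − (0.38973 + 0.044964) = 0.19450 g → mol O = 0.19450 ÷ 15.999 = 0.012157 mol
Divide by the smallest (0.012157 mol): C 2.669, H 3.669, O 1.000
Multiplying each by 3 gives whole numbers: C 8.01, H 11.01, O 3.00

(B) C8H11O3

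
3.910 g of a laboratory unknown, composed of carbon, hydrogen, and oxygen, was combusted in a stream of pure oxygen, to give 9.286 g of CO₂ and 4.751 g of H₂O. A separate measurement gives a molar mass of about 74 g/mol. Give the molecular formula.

mol C = 9.286 g CO₂ ÷ 44.009 g/mol = 0.21100 mol
mol H = 2 × 4.751 g H₂O ÷ 18.015 g/mol = 0.52745 mol
mass O = 3.910 − (2.5343 + 0.53167) = 0.84398 g → mol O = 0.84398 ÷ 15.999 = 0.052752 mol
Divide by the smallest (0.052752 mol): C 4.000, H 9.999, O 1.000
Empirical formula: C4H10O
Empirical-formula mass = 74.12 g/mol; 74 ÷ 74.12 ≈ 1, so the molecular formula is C4H10O.

C4H10O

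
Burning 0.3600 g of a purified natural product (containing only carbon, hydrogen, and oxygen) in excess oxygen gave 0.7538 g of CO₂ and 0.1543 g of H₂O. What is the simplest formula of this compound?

C2H2O

mol C = 0.7538 g CO₂ ÷ 44.009 g/mol = 0.017128 mol
mol H = 2 × 0.1543 g H₂O ÷ 18.015 g/mol = 0.017130 mol
mass O = 0.3600 − (0.20573 + 0.017267) = 0.13700 g → mol O = 0.13700 ÷ 15.999 = 0.0085633 mol
Divide by the smallest (0.0085633 mol): C 2.000, H 2.000, O 1.000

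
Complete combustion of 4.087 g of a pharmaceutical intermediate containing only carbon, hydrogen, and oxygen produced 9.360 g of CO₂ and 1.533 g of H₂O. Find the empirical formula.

C5H4O2

mol C = 9.360 g CO₂ ÷ 44.009 g/mol = 0.21268 mol
mol H = 2 × 1.533 g H₂O ÷ 18.015 g/mol = 0.17019 mol
mass O = 4.087 − (2.5545 + 0.17155) = 1.3609 g → mol O = 1.3609 ÷ 15.999 = 0.085062 mol
Divide by the smallest (0.085062 mol): C 2.500, H 2.001, O 1.000
Multiplying each by 2 gives whole numbers: C 5.00, H 4.00, O 2.00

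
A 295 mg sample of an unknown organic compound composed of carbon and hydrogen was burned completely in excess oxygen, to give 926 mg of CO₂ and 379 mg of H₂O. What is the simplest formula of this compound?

CH2

mol C = 0.926 g CO₂ ÷ 44.009 g/mol = 0.02104 mol
mol H = 2 × 0.379 g H₂O ÷ 18.015 g/mol = 0.04208 mol
Divide by the smallest (0.02104 mol): C 1.000, H 2.000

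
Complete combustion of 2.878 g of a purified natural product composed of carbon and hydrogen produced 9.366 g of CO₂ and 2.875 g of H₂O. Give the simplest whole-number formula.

C2H3

mol C = 9.366 g CO₂ ÷ 44.009 g/mol = 0.21282 mol
mol H = 2 × 2.875 g H₂O ÷ 18.015 g/mol = 0.31918 mol
Divide by the smallest (0.21282 mol): C 1.000, H 1.500
Multiplying each by 2 gives whole numbers: C 2.00, H 3.00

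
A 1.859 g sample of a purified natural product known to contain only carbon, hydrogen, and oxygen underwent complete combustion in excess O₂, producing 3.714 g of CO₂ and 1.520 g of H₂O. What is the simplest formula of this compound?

mol C = 3.714 g CO₂ ÷ 44.009 g/mol = 0.084392 mol
mol H = 2 × 1.520 g H₂O ÷ 18.015 g/mol = 0.16875 mol
mass O = 1.859 − (1.0136 + 0.17010) = 0.67527 g → mol O = 0.67527 ÷ 15.999 = 0.042207 mol
Divide by the smallest (0.042207 mol): C 1.999, H 3.998, O 1.000

C2H4O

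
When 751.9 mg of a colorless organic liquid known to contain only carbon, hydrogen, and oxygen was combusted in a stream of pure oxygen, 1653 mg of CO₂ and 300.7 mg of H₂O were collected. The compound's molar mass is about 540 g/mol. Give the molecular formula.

mol C = 1.653 g CO₂ ÷ 44.009 g/mol = 0.037560 mol
mol H = 2 × 0.3007 g H₂O ÷ 18.015 g/mol = 0.033383 mol
mass O = 0.7519 − (0.45114 + 0.033650) = 0.26711 g → mol O = 0.26711 ÷ 15.999 = 0.016695 mol
Divide by the smallest (0.016695 mol): C 2.250, H 2.000, O 1.000
Multiplying each by 4 gives whole numbers: C 9.00, H 8.00, O 4.00
Empirical formula: C9H8O4
Empirical-formula mass = 180.16 g/mol; 540 ÷ 180.16 ≈ 3, so the molecular formula is C27H24O12.

C27H24O12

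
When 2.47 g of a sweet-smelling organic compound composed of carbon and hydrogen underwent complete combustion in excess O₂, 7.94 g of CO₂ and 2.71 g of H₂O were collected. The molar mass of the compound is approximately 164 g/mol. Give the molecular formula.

mol C = 7.94 g CO₂ ÷ 44.009 g/mol = 0.1804 mol
mol H = 2 × 2.71 g H₂O ÷ 18.015 g/mol = 0.3009 mol
Divide by the smallest (0.1804 mol): C 1.000, H 1.668
Multiplying each by 3 gives whole numbers: C 3.00, H 5.00
Empirical formula: C3H5
Empirical-formula mass = 41.07 g/mol; 164 ÷ 41.07 ≈ 4, so the molecular formula is C12H20.

C12H20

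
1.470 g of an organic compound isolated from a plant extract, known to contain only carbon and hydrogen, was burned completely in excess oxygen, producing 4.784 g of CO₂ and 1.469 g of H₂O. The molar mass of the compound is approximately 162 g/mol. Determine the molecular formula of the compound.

mol C = 4.784 g CO₂ ÷ 44.009 g/mol = 0.10871 mol
mol H = 2 × 1.469 g H₂O ÷ 18.015 g/mol = 0.16309 mol
Divide by the smallest (0.10871 mol): C 1.000, H 1.500
Multiplying each by 2 gives whole numbers: C 2.00, H 3.00
Empirical formula: C2H3
Empirical-formula mass = 27.05 g/mol; 162 ÷ 27.05 ≈ 6, so the molecular formula is C12H18.

C12H18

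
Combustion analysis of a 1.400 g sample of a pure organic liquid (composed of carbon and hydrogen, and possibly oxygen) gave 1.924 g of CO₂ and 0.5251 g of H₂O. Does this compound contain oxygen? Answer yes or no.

mol C = 1.924 g CO₂ ÷ 44.009 g/mol = 0.043718 mol
mol H = 2 × 0.5251 g H₂O ÷ 18.015 g/mol = 0.058296 mol
C and H account for only 0.58386 g of the 1.400 g sample; the remaining 0.81614 g must be oxygen.

yes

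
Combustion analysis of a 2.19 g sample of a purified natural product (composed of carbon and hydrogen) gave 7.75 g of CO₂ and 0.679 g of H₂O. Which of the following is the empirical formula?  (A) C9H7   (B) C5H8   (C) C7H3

mol C = 7.75 g CO₂ ÷ 44.009 g/mol = 0.1761 mol
mol H = 2 × 0.679 g H₂O ÷ 18.015 g/mol = 0.07538 mol
Divide by the smallest (0.07538 mol): C 2.336, H 1.000
Multiplying each by 3 gives whole numbers: C 7.01, H 3.00

(C) C7H3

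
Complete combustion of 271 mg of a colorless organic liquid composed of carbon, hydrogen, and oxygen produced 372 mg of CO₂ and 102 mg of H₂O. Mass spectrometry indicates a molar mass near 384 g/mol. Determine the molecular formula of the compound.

C12H16O14

mol C = 0.372 g CO₂ ÷ 44.009 g/mol = 0.008453 mol
mol H = 2 × 0.102 g H₂O ÷ 18.015 g/mol = 0.01132 mol
mass O = 0.271 − (0.1015 + 0.01141) = 0.1581 g → mol O = 0.1581 ÷ 15.999 = 0.009879 mol
Divide by the smallest (0.008453 mol): C 1.000, H 1.340, O 1.169
Multiplying each by 6 gives whole numbers: C 6.00, H 8.04, O 7.01
Empirical formula: C6H8O7
Empirical-formula mass = 192.12 g/mol; 384 ÷ 192.12 ≈ 2, so the molecular formula is C12H16O14.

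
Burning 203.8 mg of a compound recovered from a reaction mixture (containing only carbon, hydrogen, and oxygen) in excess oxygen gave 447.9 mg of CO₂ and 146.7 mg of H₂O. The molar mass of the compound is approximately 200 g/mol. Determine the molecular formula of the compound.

C10H16O4

mol C = 0.4479 g CO₂ ÷ 44.009 g/mol = 0.010177 mol
mol H = 2 × 0.1467 g H₂O ÷ 18.015 g/mol = 0.016286 mol
mass O = 0.2038 − (0.12224 + 0.016417) = 0.065142 g → mol O = 0.065142 ÷ 15.999 = 0.0040716 mol
Divide by the smallest (0.0040716 mol): C 2.500, H 4.000, O 1.000
Multiplying each by 2 gives whole numbers: C 5.00, H 8.00, O 2.00
Empirical formula: C5H8O2
Empirical-formula mass = 100.12 g/mol; 200 ÷ 100.12 ≈ 2, so the molecular formula is C10H16O4.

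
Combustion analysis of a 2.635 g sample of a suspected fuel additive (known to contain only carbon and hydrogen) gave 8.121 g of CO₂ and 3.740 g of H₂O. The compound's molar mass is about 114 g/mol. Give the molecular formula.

mol C = 8.121 g CO₂ ÷ 44.009 g/mol = 0.18453 mol
mol H = 2 × 3.740 g H₂O ÷ 18.015 g/mol = 0.41521 mol
Divide by the smallest (0.18453 mol): C 1.000, H 2.250
Multiplying each by 4 gives whole numbers: C 4.00, H 9.00
Empirical formula: C4H9
Empirical-formula mass = 57.12 g/mol; 114 ÷ 57.12 ≈ 2, so the molecular formula is C8H18.

C8H18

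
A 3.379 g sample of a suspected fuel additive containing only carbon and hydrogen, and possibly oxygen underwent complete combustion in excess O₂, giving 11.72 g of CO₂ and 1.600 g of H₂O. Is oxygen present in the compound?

mol C = 11.72 g CO₂ ÷ 44.009 g/mol = 0.26631 mol
mol H = 2 × 1.600 g H₂O ÷ 18.015 g/mol = 0.17763 mol
C and H together account for 3.3777 g — essentially the entire 3.379 g sample — so the compound contains no oxygen.

no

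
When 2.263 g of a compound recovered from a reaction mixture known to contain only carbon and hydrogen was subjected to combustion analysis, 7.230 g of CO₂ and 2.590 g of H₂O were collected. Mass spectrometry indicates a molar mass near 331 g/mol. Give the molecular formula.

C24H42

mol C = 7.230 g CO₂ ÷ 44.009 g/mol = 0.16428 mol
mol H = 2 × 2.590 g H₂O ÷ 18.015 g/mol = 0.28754 mol
Divide by the smallest (0.16428 mol): C 1.000, H 1.750
Multiplying each by 4 gives whole numbers: C 4.00, H 7.00
Empirical formula: C4H7
Empirical-formula mass = 55.10 g/mol; 331 ÷ 55.10 ≈ 6, so the molecular formula is C24H42.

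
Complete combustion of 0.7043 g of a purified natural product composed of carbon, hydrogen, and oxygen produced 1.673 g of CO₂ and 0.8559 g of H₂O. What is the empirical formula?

C4H10O

mol C = 1.673 g CO₂ ÷ 44.009 g/mol = 0.038015 mol
mol H = 2 × 0.8559 g H₂O ÷ 18.015 g/mol = 0.095021 mol
mass O = 0.7043 − (0.45660 + 0.095781) = 0.15192 g → mol O = 0.15192 ÷ 15.999 = 0.0094957 mol
Divide by the smallest (0.0094957 mol): C 4.003, H 10.007, O 1.000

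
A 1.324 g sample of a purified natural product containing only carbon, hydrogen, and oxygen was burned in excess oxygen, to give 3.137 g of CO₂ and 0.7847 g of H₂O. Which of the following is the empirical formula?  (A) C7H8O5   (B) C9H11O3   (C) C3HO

(B) C9H11O3

mol C = 3.137 g CO₂ ÷ 44.009 g/mol = 0.071281 mol
mol H = 2 × 0.7847 g H₂O ÷ 18.015 g/mol = 0.087116 mol
mass O = 1.324 − (0.85615 + 0.087813) = 0.38003 g → mol O = 0.38003 ÷ 15.999 = 0.023753 mol
Divide by the smallest (0.023753 mol): C 3.001, H 3.668, O 1.000
Multiplying each by 3 gives whole numbers: C 9.00, H 11.00, O 3.00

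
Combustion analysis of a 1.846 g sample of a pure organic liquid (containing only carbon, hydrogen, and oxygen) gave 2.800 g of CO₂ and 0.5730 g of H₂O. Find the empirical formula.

mol C = 2.800 g CO₂ ÷ 44.009 g/mol = 0.063623 mol
mol H = 2 × 0.5730 g H₂O ÷ 18.015 g/mol = 0.063614 mol
mass O = 1.846 − (0.76418 + 0.064123) = 1.0177 g → mol O = 1.0177 ÷ 15.999 = 0.063610 mol
Divide by the smallest (0.063610 mol): C 1.000, H 1.000, O 1.000

CHO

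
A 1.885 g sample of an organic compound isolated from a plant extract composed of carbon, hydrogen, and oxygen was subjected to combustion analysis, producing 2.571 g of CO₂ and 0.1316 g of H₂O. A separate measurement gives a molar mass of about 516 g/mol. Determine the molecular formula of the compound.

C16H4O20

mol C = 2.571 g CO₂ ÷ 44.009 g/mol = 0.058420 mol
mol H = 2 × 0.1316 g H₂O ÷ 18.015 g/mol = 0.014610 mol
mass O = 1.885 − (0.70168 + 0.014727) = 1.1686 g → mol O = 1.1686 ÷ 15.999 = 0.073042 mol
Divide by the smallest (0.014610 mol): C 3.999, H 1.000, O 4.999
Empirical formula: C4HO5
Empirical-formula mass = 129.05 g/mol; 516 ÷ 129.05 ≈ 4, so the molecular formula is C16H4O20.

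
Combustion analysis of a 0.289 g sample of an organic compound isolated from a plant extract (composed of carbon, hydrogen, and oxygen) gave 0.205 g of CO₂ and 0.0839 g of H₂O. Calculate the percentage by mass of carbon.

mol C = 0.205 g CO₂ ÷ 44.009 g/mol = 0.004658 mol
mol H = 2 × 0.0839 g H₂O ÷ 18.015 g/mol = 0.009314 mol
mass O = 0.289 − (0.05595 + 0.009389) = 0.2237 g → mol O = 0.2237 ÷ 15.999 = 0.01398 mol
mass % C = 0.05595 g ÷ 0.289 g × 100%

19.4%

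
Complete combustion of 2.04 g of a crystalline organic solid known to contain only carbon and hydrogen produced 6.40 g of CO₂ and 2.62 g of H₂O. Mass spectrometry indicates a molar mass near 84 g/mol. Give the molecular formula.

mol C = 6.40 g CO₂ ÷ 44.009 g/mol = 0.1454 mol
mol H = 2 × 2.62 g H₂O ÷ 18.015 g/mol = 0.2909 mol
Divide by the smallest (0.1454 mol): C 1.000, H 2.000
Empirical formula: CH2
Empirical-formula mass = 14.03 g/mol; 84 ÷ 14.03 ≈ 6, so the molecular formula is C6H12.

C6H12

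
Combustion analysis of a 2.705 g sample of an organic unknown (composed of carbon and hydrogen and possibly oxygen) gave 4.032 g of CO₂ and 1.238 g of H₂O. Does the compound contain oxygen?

mol C = 4.032 g CO₂ ÷ 44.009 g/mol = 0.091618 mol
mol H = 2 × 1.238 g H₂O ÷ 18.015 g/mol = 0.13744 mol
C and H account for only 1.2390 g of the 2.705 g sample; the remaining 1.4660 g must be oxygen.

yes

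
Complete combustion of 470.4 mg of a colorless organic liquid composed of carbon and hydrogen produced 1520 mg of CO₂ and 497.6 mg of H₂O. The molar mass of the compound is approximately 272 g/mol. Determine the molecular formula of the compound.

mol C = 1.520 g CO₂ ÷ 44.009 g/mol = 0.034538 mol
mol H = 2 × 0.4976 g H₂O ÷ 18.015 g/mol = 0.055243 mol
Divide by the smallest (0.034538 mol): C 1.000, H 1.599
Multiplying each by 5 gives whole numbers: C 5.00, H 8.00
Empirical formula: C5H8
Empirical-formula mass = 68.12 g/mol; 272 ÷ 68.12 ≈ 4, so the molecular formula is C20H32.

C20H32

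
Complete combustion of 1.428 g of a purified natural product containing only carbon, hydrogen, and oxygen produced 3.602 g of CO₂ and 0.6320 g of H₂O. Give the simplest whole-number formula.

mol C = 3.602 g CO₂ ÷ 44.009 g/mol = 0.081847 mol
mol H = 2 × 0.6320 g H₂O ÷ 18.015 g/mol = 0.070164 mol
mass O = 1.428 − (0.98306 + 0.070725) = 0.37421 g → mol O = 0.37421 ÷ 15.999 = 0.023390 mol
Divide by the smallest (0.023390 mol): C 3.499, H 3.000, O 1.000
Multiplying each by 2 gives whole numbers: C 7.00, H 6.00, O 2.00

C7H6O2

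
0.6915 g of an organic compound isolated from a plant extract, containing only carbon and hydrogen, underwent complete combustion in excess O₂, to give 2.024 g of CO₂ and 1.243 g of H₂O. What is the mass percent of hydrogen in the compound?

mol C = 2.024 g CO₂ ÷ 44.009 g/mol = 0.045991 mol
mol H = 2 × 1.243 g H₂O ÷ 18.015 g/mol = 0.13800 mol
mass % H = 0.13910 g ÷ 0.6915 g × 100%

20.12%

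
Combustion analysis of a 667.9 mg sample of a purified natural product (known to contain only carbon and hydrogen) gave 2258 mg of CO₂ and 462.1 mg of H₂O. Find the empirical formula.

CH

mol C = 2.258 g CO₂ ÷ 44.009 g/mol = 0.051308 mol
mol H = 2 × 0.4621 g H₂O ÷ 18.015 g/mol = 0.051302 mol
Divide by the smallest (0.051302 mol): C 1.000, H 1.000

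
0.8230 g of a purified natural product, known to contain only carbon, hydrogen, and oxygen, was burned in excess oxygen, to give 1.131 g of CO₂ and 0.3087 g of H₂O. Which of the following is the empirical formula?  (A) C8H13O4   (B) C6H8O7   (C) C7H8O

mol C = 1.131 g CO₂ ÷ 44.009 g/mol = 0.025699 mol
mol H = 2 × 0.3087 g H₂O ÷ 18.015 g/mol = 0.034271 mol
mass O = 0.8230 − (0.30867 + 0.034546) = 0.47978 g → mol O = 0.47978 ÷ 15.999 = 0.029988 mol
Divide by the smallest (0.025699 mol): C 1.000, H 1.334, O 1.167
Multiplying each by 6 gives whole numbers: C 6.00, H 8.00, O 7.00

(B) C6H8O7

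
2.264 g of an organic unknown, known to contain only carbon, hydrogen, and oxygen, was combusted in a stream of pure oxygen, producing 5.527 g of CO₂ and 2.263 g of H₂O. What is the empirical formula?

mol C = 5.527 g CO₂ ÷ 44.009 g/mol = 0.12559 mol
mol H = 2 × 2.263 g H₂O ÷ 18.015 g/mol = 0.25124 mol
mass O = 2.264 − (1.5084 + 0.25324) = 0.50232 g → mol O = 0.50232 ÷ 15.999 = 0.031397 mol
Divide by the smallest (0.031397 mol): C 4.000, H 8.002, O 1.000

C4H8O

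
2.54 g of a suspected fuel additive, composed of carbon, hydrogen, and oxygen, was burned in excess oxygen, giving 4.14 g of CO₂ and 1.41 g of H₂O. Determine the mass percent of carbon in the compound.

44.5%

mol C = 4.14 g CO₂ ÷ 44.009 g/mol = 0.09407 mol
mol H = 2 × 1.41 g H₂O ÷ 18.015 g/mol = 0.1565 mol
mass O = 2.54 − (1.130 + 0.1578) = 1.252 g → mol O = 1.252 ÷ 15.999 = 0.07827 mol
mass % C = 1.130 g ÷ 2.54 g × 100%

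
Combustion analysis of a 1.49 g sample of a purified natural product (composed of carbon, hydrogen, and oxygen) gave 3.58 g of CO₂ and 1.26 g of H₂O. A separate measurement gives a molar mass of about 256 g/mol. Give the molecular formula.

C14H24O4

mol C = 3.58 g CO₂ ÷ 44.009 g/mol = 0.08135 mol
mol H = 2 × 1.26 g H₂O ÷ 18.015 g/mol = 0.1399 mol
mass O = 1.49 − (0.9771 + 0.1410) = 0.3719 g → mol O = 0.3719 ÷ 15.999 = 0.02325 mol
Divide by the smallest (0.02325 mol): C 3.499, H 6.017, O 1.000
Multiplying each by 2 gives whole numbers: C 7.00, H 12.03, O 2.00
Empirical formula: C7H12O2
Empirical-formula mass = 128.17 g/mol; 256 ÷ 128.17 ≈ 2, so the molecular formula is C14H24O4.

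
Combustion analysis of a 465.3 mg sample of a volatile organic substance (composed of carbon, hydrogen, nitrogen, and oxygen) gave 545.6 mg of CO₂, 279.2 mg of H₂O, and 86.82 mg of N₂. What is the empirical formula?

C2H5NO2

mol C = 0.5456 g CO₂ ÷ 44.009 g/mol = 0.012397 mol
mol H = 2 × 0.2792 g H₂O ÷ 18.015 g/mol = 0.030996 mol
mol N = 2 × 0.08682 g N₂ ÷ 28.014 g/mol = 0.0061983 mol
mass O = 0.4653 − (0.14891 + 0.031244 + 0.086820) = 0.19833 g → mol O = 0.19833 ÷ 15.999 = 0.012396 mol
Divide by the smallest (0.0061983 mol): C 2.000, H 5.001, N 1.000, O 2.000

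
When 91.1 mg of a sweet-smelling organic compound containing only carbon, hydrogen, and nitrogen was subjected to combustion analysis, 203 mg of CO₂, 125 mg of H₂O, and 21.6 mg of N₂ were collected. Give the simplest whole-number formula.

mol C = 0.203 g CO₂ ÷ 44.009 g/mol = 0.004613 mol
mol H = 2 × 0.125 g H₂O ÷ 18.015 g/mol = 0.01388 mol
mol N = 2 × 0.0216 g N₂ ÷ 28.014 g/mol = 0.001542 mol
Divide by the smallest (0.001542 mol): C 2.991, H 8.999, N 1.000

C3H9N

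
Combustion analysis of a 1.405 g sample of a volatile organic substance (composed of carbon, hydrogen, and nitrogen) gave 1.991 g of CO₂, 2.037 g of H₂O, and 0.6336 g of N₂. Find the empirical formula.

CH5N

mol C = 1.991 g CO₂ ÷ 44.009 g/mol = 0.045241 mol
mol H = 2 × 2.037 g H₂O ÷ 18.015 g/mol = 0.22614 mol
mol N = 2 × 0.6336 g N₂ ÷ 28.014 g/mol = 0.045235 mol
Divide by the smallest (0.045235 mol): C 1.000, H 4.999, N 1.000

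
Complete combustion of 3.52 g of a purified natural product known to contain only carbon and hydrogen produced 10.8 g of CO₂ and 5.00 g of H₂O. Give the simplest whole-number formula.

mol C = 10.8 g CO₂ ÷ 44.009 g/mol = 0.2454 mol
mol H = 2 × 5.00 g H₂O ÷ 18.015 g/mol = 0.5551 mol
Divide by the smallest (0.2454 mol): C 1.000, H 2.262
Multiplying each by 4 gives whole numbers: C 4.00, H 9.05

C4H9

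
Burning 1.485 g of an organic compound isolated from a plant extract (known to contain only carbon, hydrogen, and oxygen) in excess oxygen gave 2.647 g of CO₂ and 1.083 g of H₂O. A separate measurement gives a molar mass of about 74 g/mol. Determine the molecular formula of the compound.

C3H6O2

mol C = 2.647 g CO₂ ÷ 44.009 g/mol = 0.060147 mol
mol H = 2 × 1.083 g H₂O ÷ 18.015 g/mol = 0.12023 mol
mass O = 1.485 − (0.72242 + 0.12120) = 0.64138 g → mol O = 0.64138 ÷ 15.999 = 0.040089 mol
Divide by the smallest (0.040089 mol): C 1.500, H 2.999, O 1.000
Multiplying each by 2 gives whole numbers: C 3.00, H 6.00, O 2.00
Empirical formula: C3H6O2
Empirical-formula mass = 74.08 g/mol; 74 ÷ 74.08 ≈ 1, so the molecular formula is C3H6O2.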